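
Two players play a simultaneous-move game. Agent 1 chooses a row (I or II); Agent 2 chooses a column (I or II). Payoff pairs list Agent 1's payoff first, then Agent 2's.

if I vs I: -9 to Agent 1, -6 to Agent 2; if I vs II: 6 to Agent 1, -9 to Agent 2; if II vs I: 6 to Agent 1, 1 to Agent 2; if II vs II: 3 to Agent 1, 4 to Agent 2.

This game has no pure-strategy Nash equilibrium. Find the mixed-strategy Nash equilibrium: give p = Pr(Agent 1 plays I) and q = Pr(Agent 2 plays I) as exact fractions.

In a mixed NE each player is indifferent between their pure strategies, so the opponent's mix sets the indifference.
Agent 2 indifferent between I and II: p·(-6) + (1−p)·1 = p·(-9) + (1−p)·4 ⟹ 1 + (-7)p = 4 + (-13)p ⟹ p = 1/2.
Agent 1 indifferent between I and II: q·(-9) + (1−q)·6 = q·6 + (1−q)·3 ⟹ 6 + (-15)q = 3 + 3q ⟹ q = 1/6.

p = 1/2, q = 1/6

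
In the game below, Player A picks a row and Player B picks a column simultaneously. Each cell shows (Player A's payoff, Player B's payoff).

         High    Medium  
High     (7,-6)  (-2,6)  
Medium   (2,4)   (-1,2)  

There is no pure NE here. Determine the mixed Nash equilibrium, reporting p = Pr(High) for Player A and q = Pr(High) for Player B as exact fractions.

p = 1/7, q = 1/6

Each player's mixing probability is pinned down by making the *other* player indifferent.
Player B indifferent between High and Medium: p·(-6) + (1−p)·4 = p·6 + (1−p)·2 ⟹ 4 + (-10)p = 2 + 4p ⟹ p = 1/7.
Player A indifferent between High and Medium: q·7 + (1−q)·(-2) = q·2 + (1−q)·(-1) ⟹ (-2) + 9q = (-1) + 3q ⟹ q = 1/6.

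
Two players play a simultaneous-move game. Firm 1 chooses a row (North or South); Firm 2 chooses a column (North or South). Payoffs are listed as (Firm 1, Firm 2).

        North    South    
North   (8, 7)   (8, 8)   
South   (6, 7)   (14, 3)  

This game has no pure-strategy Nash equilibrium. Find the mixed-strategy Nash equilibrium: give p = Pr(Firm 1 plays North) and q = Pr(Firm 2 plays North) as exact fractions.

In a mixed NE each player is indifferent between their pure strategies, so the opponent's mix sets the indifference.
Firm 2 indifferent between North and South: p·7 + (1−p)·7 = p·8 + (1−p)·3 ⟹ 7 + 0p = 3 + 5p ⟹ p = 4/5.
Firm 1 indifferent between North and South: q·8 + (1−q)·8 = q·6 + (1−q)·14 ⟹ 8 + 0q = 14 + (-8)q ⟹ q = 3/4.

p = 4/5, q = 3/4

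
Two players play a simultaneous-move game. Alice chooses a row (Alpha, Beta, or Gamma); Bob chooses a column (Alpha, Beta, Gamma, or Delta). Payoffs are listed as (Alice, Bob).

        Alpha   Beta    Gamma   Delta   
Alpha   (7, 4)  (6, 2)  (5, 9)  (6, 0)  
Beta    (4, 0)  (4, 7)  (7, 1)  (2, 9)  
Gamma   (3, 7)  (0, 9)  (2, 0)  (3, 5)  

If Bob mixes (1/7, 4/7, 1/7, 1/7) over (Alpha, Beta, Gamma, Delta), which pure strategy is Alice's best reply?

Alpha

Alice's best reply maximizes expected payoff against the mix.
Alpha: (1/7)·7 + (4/7)·6 + (1/7)·5 + (1/7)·6 = 6
Beta: (1/7)·4 + (4/7)·4 + (1/7)·7 + (1/7)·2 = 29/7
Gamma: (1/7)·3 + (4/7)·0 + (1/7)·2 + (1/7)·3 = 8/7
Highest expected payoff is 6, from Alpha.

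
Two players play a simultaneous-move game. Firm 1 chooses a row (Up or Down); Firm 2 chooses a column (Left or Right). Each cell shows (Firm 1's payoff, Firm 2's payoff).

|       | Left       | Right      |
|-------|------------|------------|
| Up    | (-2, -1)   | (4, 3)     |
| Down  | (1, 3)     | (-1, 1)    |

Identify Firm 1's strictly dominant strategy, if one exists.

A strategy is strictly dominant if it gives Firm 1 a strictly higher payoff than every other strategy, against every choice by the opponent.
Up is not dominant: against Left, Down gives 1 > -2.
Down is not dominant: against Right, Up gives 4 > -1.
No single strategy is best against every opponent action.

No strictly dominant strategy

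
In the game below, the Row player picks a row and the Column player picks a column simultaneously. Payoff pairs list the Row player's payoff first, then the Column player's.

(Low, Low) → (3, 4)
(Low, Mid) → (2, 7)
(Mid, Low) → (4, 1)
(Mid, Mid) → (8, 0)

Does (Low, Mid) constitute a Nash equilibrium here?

Holding the Column player at Mid: the Row player gets 2 from Low but could get 8 by switching to Mid. The Row player has a profitable deviation.

No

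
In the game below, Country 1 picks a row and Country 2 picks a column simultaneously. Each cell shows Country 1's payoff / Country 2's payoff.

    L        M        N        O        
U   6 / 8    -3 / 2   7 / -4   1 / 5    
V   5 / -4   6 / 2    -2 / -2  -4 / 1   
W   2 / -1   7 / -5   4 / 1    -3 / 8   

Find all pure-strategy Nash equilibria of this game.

Find each player's best response to every opponent strategy; NE are the intersections.
Country 1's best responses — vs L: U (payoff 6); vs M: W (payoff 7); vs N: U (payoff 7); vs O: U (payoff 1).
Country 2's best responses — vs U: L (payoff 8); vs V: M (payoff 2); vs W: O (payoff 8).
The only mutual best response is (U, L); neither player gains by switching there.

(U, L)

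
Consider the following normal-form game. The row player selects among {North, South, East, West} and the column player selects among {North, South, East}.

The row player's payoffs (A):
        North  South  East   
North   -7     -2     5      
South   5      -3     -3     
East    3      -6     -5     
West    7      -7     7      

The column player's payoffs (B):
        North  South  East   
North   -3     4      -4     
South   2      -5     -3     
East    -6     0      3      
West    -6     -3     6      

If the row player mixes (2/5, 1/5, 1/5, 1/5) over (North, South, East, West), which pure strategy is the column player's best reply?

South

Compute the column player's expected payoff from each pure strategy against the given mix.
North: (2/5)·(-3) + (1/5)·2 + (1/5)·(-6) + (1/5)·(-6) = -16/5
South: (2/5)·4 + (1/5)·(-5) + (1/5)·0 + (1/5)·(-3) = 0
East: (2/5)·(-4) + (1/5)·(-3) + (1/5)·3 + (1/5)·6 = -2/5
Highest expected payoff is 0, from South.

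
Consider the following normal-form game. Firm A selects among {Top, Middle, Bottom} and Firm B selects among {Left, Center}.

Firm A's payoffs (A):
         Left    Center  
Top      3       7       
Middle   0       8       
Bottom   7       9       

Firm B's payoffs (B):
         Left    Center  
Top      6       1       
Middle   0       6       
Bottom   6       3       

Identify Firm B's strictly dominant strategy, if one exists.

No strictly dominant strategy

Check whether one of Firm B's strategies beats all alternatives regardless of what the opponent does.
Left is not dominant: against Middle, Center gives 6 > 0.
Center is not dominant: against Top, Left gives 6 > 1.
No single strategy is best against every opponent action.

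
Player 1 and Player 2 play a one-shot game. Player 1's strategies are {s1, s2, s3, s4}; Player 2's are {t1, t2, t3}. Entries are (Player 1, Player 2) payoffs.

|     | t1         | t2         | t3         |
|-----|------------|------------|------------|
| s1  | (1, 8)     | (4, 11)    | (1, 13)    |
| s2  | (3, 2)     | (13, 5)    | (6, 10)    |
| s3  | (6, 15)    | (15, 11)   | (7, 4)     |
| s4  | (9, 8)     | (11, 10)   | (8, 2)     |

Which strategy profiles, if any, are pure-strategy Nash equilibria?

Check mutual best responses: a cell is a NE iff neither player can gain by unilaterally deviating.
Player 1's best responses — vs t1: s4 (payoff 9); vs t2: s3 (payoff 15); vs t3: s4 (payoff 8).
Player 2's best responses — vs s1: t3 (payoff 13); vs s2: t3 (payoff 10); vs s3: t1 (payoff 15); vs s4: t2 (payoff 10).
No cell has both players best-responding. For instance, Player 1's best reply to t3 is s4, but against s4 Player 2 prefers t2 over t3.

None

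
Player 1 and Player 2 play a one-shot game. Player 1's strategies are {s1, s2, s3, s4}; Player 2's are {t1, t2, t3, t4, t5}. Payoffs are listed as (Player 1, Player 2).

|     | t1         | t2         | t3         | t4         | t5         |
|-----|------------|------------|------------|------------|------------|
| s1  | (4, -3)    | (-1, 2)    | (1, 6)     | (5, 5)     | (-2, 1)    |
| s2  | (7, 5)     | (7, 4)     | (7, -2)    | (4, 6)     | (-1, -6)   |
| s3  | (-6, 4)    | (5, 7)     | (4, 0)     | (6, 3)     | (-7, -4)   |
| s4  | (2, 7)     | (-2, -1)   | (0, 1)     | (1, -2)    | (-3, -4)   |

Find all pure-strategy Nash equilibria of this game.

Find each player's best response to every opponent strategy; NE are the intersections.
Player 1's best responses — vs t1: s2 (payoff 7); vs t2: s2 (payoff 7); vs t3: s2 (payoff 7); vs t4: s3 (payoff 6); vs t5: s2 (payoff -1).
Player 2's best responses — vs s1: t3 (payoff 6); vs s2: t4 (payoff 6); vs s3: t2 (payoff 7); vs s4: t1 (payoff 7).
No cell has both players best-responding. For instance, Player 1's best reply to t4 is s3, but against s3 Player 2 prefers t2 over t4.

None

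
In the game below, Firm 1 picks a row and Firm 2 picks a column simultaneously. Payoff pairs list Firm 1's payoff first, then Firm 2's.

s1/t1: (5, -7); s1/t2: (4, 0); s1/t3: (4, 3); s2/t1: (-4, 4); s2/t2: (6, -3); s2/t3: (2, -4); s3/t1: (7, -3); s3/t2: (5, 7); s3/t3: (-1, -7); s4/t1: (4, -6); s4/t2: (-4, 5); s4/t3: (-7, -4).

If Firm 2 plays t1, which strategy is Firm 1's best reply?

s3

With Firm 2 fixed at t1, Firm 1's payoffs are: s1 → 5, s2 → -4, s3 → 7, s4 → 4.
The maximum is 7, achieved by s3.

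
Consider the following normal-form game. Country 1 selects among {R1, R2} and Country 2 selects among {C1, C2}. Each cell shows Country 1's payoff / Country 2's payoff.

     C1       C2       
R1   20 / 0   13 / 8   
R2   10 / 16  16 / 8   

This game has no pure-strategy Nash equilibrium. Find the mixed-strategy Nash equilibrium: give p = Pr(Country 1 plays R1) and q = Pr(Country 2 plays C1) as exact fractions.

Each player's mixing probability is pinned down by making the *other* player indifferent.
Country 2 indifferent between C1 and C2: p·0 + (1−p)·16 = p·8 + (1−p)·8 ⟹ 16 + (-16)p = 8 + 0p ⟹ p = 1/2.
Country 1 indifferent between R1 and R2: q·20 + (1−q)·13 = q·10 + (1−q)·16 ⟹ 13 + 7q = 16 + (-6)q ⟹ q = 3/13.

p = 1/2, q = 3/13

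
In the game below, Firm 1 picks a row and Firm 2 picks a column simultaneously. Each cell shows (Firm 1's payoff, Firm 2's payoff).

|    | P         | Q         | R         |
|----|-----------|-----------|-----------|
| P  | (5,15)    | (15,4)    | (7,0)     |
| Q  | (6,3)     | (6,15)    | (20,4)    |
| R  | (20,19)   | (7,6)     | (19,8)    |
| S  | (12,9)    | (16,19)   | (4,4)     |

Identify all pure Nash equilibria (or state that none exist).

A profile is a Nash equilibrium when each player is best-responding to the other.
Firm 1's best responses — vs P: R (payoff 20); vs Q: S (payoff 16); vs R: Q (payoff 20).
Firm 2's best responses — vs P: P (payoff 15); vs Q: Q (payoff 15); vs R: P (payoff 19); vs S: Q (payoff 19).
Mutual best responses occur at (R, P) and (S, Q); at each, neither player gains by switching.

(R, P) and (S, Q)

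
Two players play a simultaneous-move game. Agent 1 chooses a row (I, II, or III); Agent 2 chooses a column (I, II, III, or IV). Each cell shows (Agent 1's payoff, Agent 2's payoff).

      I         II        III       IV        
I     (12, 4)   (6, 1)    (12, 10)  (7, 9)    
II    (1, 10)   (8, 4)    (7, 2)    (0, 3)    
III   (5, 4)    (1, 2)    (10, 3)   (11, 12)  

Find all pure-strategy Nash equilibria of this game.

(I, III) and (III, IV)

Find each player's best response to every opponent strategy; NE are the intersections.
Agent 1's best responses — vs I: I (payoff 12); vs II: II (payoff 8); vs III: I (payoff 12); vs IV: III (payoff 11).
Agent 2's best responses — vs I: III (payoff 10); vs II: I (payoff 10); vs III: IV (payoff 12).
Mutual best responses occur at (I, III) and (III, IV); at each, neither player gains by switching.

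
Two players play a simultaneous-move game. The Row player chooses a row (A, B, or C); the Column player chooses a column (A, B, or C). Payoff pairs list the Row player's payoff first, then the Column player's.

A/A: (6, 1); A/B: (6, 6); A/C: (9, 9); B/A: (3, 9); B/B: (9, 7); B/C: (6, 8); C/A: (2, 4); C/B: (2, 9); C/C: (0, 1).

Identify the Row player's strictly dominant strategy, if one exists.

None

Check whether one of the Row player's strategies beats all alternatives regardless of what the opponent does.
A is not dominant: against B, B gives 9 > 6.
B is not dominant: against A, A gives 6 > 3.
C is not dominant: against A, A gives 6 > 2.
No single strategy is best against every opponent action.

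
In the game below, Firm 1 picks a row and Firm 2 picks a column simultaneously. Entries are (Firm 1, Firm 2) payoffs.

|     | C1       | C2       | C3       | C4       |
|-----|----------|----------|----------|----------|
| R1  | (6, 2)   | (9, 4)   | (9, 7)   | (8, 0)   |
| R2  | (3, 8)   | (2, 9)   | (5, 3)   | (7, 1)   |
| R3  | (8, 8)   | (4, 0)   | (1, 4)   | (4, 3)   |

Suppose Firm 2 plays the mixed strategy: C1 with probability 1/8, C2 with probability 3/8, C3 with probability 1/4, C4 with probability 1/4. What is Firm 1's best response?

R1

Firm 1's best reply maximizes expected payoff against the mix.
R1: (1/8)·6 + (3/8)·9 + (1/4)·9 + (1/4)·8 = 67/8
R2: (1/8)·3 + (3/8)·2 + (1/4)·5 + (1/4)·7 = 33/8
R3: (1/8)·8 + (3/8)·4 + (1/4)·1 + (1/4)·4 = 15/4
Highest expected payoff is 67/8, from R1.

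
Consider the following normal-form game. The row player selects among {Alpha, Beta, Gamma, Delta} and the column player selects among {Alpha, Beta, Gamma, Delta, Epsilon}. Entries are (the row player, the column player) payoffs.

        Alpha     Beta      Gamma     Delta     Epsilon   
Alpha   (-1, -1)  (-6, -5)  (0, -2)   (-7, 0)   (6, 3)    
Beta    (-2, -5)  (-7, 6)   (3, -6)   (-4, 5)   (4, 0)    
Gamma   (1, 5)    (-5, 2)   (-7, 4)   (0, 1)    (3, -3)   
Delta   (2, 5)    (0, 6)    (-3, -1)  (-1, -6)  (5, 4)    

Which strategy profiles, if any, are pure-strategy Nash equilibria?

Check mutual best responses: a cell is a NE iff neither player can gain by unilaterally deviating.
The row player's best responses — vs Alpha: Delta (payoff 2); vs Beta: Delta (payoff 0); vs Gamma: Beta (payoff 3); vs Delta: Gamma (payoff 0); vs Epsilon: Alpha (payoff 6).
The column player's best responses — vs Alpha: Epsilon (payoff 3); vs Beta: Beta (payoff 6); vs Gamma: Alpha (payoff 5); vs Delta: Beta (payoff 6).
Mutual best responses occur at (Alpha, Epsilon) and (Delta, Beta); at each, neither player gains by switching.

(Alpha, Epsilon) and (Delta, Beta)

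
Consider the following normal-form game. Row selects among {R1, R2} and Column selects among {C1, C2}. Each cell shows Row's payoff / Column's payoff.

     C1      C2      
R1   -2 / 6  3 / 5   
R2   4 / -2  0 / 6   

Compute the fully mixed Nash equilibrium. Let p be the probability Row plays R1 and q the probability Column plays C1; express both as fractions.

Each player's mixing probability is pinned down by making the *other* player indifferent.
Column indifferent between C1 and C2: p·6 + (1−p)·(-2) = p·5 + (1−p)·6 ⟹ (-2) + 8p = 6 + (-1)p ⟹ p = 8/9.
Row indifferent between R1 and R2: q·(-2) + (1−q)·3 = q·4 + (1−q)·0 ⟹ 3 + (-5)q = 0 + 4q ⟹ q = 1/3.

p = 8/9, q = 1/3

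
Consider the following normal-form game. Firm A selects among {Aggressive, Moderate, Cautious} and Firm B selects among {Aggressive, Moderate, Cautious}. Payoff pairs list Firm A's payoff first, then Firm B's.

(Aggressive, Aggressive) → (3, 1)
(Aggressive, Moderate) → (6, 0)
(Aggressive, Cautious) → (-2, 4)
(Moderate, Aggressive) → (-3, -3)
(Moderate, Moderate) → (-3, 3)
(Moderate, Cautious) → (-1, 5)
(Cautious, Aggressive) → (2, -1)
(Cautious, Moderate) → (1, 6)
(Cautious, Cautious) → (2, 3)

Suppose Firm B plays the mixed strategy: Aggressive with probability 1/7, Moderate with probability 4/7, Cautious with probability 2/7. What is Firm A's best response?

Compute Firm A's expected payoff from each pure strategy against the given mix.
Aggressive: (1/7)·3 + (4/7)·6 + (2/7)·(-2) = 23/7
Moderate: (1/7)·(-3) + (4/7)·(-3) + (2/7)·(-1) = -17/7
Cautious: (1/7)·2 + (4/7)·1 + (2/7)·2 = 10/7
Highest expected payoff is 23/7, from Aggressive.

Aggressive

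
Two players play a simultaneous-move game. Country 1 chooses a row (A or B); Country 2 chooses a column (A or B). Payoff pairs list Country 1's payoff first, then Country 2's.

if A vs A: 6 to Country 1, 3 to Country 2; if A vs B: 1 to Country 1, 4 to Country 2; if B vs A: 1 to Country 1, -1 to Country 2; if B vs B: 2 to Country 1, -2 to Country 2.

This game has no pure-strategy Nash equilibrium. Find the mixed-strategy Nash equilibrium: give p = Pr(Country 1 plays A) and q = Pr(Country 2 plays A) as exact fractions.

p = 1/2, q = 1/6

In a mixed NE each player is indifferent between their pure strategies, so the opponent's mix sets the indifference.
Country 2 indifferent between A and B: p·3 + (1−p)·(-1) = p·4 + (1−p)·(-2) ⟹ (-1) + 4p = (-2) + 6p ⟹ p = 1/2.
Country 1 indifferent between A and B: q·6 + (1−q)·1 = q·1 + (1−q)·2 ⟹ 1 + 5q = 2 + (-1)q ⟹ q = 1/6.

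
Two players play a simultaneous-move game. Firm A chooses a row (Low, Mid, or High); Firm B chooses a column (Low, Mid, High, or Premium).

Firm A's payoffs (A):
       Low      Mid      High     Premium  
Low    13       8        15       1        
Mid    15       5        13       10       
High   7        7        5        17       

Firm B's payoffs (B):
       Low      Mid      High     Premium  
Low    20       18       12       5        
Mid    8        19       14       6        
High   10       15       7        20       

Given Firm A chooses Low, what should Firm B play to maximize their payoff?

Low

With Firm A fixed at Low, Firm B's payoffs are: Low → 20, Mid → 18, High → 12, Premium → 5.
The maximum is 20, achieved by Low.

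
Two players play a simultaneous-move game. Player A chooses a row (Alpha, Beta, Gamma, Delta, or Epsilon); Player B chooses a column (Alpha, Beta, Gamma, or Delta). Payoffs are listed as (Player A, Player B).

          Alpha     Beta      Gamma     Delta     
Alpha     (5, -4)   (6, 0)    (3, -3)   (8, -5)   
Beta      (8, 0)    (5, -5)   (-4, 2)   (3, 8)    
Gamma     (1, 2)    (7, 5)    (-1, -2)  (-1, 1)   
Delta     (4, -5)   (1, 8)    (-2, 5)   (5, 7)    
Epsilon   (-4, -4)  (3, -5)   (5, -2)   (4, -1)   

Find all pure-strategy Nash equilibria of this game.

(Gamma, Beta)

Find each player's best response to every opponent strategy; NE are the intersections.
Player A's best responses — vs Alpha: Beta (payoff 8); vs Beta: Gamma (payoff 7); vs Gamma: Epsilon (payoff 5); vs Delta: Alpha (payoff 8).
Player B's best responses — vs Alpha: Beta (payoff 0); vs Beta: Delta (payoff 8); vs Gamma: Beta (payoff 5); vs Delta: Beta (payoff 8); vs Epsilon: Delta (payoff -1).
The only mutual best response is (Gamma, Beta); neither player gains by switching there.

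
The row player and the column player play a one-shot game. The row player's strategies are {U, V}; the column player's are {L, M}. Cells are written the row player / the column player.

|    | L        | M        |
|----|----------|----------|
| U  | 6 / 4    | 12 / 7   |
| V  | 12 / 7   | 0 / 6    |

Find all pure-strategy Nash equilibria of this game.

(U, M) and (V, L)

Check mutual best responses: a cell is a NE iff neither player can gain by unilaterally deviating.
The row player's best responses — vs L: V (payoff 12); vs M: U (payoff 12).
The column player's best responses — vs U: M (payoff 7); vs V: L (payoff 7).
Mutual best responses occur at (U, M) and (V, L); at each, neither player gains by switching.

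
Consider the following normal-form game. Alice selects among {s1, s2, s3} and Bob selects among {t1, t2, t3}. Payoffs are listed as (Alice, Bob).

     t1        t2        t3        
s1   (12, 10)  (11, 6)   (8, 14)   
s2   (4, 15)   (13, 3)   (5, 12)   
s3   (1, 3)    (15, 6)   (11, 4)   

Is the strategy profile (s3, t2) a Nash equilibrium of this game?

Holding Bob at t2: Alice gets 15 from s3, versus 11 from s1, 13 from s2. No profitable deviation for Alice.
Holding Alice at s3: Bob gets 6 from t2, versus 3 from t1, 4 from t3. No profitable deviation for Bob either.

Yes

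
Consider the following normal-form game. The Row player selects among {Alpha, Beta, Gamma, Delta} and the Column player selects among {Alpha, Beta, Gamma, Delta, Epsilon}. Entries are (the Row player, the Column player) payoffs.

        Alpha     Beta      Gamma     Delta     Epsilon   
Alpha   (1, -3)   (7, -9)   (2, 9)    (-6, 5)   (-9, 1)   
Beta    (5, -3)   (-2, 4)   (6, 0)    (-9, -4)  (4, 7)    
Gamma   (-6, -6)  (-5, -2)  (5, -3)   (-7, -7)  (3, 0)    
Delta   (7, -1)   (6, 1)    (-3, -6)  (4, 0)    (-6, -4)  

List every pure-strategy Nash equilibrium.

(Beta, Epsilon)

A profile is a Nash equilibrium when each player is best-responding to the other.
The Row player's best responses — vs Alpha: Delta (payoff 7); vs Beta: Alpha (payoff 7); vs Gamma: Beta (payoff 6); vs Delta: Delta (payoff 4); vs Epsilon: Beta (payoff 4).
The Column player's best responses — vs Alpha: Gamma (payoff 9); vs Beta: Epsilon (payoff 7); vs Gamma: Epsilon (payoff 0); vs Delta: Beta (payoff 1).
The only mutual best response is (Beta, Epsilon); neither player gains by switching there.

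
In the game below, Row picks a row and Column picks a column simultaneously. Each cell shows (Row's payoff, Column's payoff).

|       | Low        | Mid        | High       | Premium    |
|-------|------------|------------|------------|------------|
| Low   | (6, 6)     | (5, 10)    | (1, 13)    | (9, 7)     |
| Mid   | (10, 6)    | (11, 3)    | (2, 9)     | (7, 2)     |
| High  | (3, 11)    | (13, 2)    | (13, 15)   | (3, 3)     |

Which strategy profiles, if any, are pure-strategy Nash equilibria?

(High, High)

Check mutual best responses: a cell is a NE iff neither player can gain by unilaterally deviating.
Row's best responses — vs Low: Mid (payoff 10); vs Mid: High (payoff 13); vs High: High (payoff 13); vs Premium: Low (payoff 9).
Column's best responses — vs Low: High (payoff 13); vs Mid: High (payoff 9); vs High: High (payoff 15).
The only mutual best response is (High, High); neither player gains by switching there.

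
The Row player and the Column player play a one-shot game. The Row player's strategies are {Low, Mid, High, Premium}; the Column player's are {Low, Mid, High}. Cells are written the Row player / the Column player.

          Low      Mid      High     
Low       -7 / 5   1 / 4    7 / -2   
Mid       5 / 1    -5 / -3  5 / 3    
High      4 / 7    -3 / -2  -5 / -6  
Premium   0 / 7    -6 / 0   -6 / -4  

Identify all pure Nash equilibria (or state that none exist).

None

A profile is a Nash equilibrium when each player is best-responding to the other.
The Row player's best responses — vs Low: Mid (payoff 5); vs Mid: Low (payoff 1); vs High: Low (payoff 7).
The Column player's best responses — vs Low: Low (payoff 5); vs Mid: High (payoff 3); vs High: Low (payoff 7); vs Premium: Low (payoff 7).
No cell has both players best-responding. For instance, the Row player's best reply to High is Low, but against Low the Column player prefers Low over High.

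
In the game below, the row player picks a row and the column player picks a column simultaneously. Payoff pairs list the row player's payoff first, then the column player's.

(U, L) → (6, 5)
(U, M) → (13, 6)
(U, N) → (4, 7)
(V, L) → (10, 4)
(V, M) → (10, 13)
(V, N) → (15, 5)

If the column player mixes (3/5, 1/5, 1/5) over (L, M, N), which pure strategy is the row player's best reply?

The row player's best reply maximizes expected payoff against the mix.
U: (3/5)·6 + (1/5)·13 + (1/5)·4 = 7
V: (3/5)·10 + (1/5)·10 + (1/5)·15 = 11
Highest expected payoff is 11, from V.

V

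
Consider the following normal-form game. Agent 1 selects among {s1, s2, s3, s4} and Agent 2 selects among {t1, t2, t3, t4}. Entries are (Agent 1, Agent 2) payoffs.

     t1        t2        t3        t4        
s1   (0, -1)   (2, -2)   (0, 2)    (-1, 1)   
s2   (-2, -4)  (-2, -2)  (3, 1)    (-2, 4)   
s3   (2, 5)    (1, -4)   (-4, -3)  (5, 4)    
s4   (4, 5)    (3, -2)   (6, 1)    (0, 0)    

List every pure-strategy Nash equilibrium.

(s4, t1)

A profile is a Nash equilibrium when each player is best-responding to the other.
Agent 1's best responses — vs t1: s4 (payoff 4); vs t2: s4 (payoff 3); vs t3: s4 (payoff 6); vs t4: s3 (payoff 5).
Agent 2's best responses — vs s1: t3 (payoff 2); vs s2: t4 (payoff 4); vs s3: t1 (payoff 5); vs s4: t1 (payoff 5).
The only mutual best response is (s4, t1); neither player gains by switching there.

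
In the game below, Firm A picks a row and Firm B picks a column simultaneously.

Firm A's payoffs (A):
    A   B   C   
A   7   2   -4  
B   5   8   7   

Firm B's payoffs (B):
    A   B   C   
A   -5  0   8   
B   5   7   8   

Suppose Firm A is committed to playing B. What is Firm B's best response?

C

With Firm A fixed at B, Firm B's payoffs are: A → 5, B → 7, C → 8.
The maximum is 8, achieved by C.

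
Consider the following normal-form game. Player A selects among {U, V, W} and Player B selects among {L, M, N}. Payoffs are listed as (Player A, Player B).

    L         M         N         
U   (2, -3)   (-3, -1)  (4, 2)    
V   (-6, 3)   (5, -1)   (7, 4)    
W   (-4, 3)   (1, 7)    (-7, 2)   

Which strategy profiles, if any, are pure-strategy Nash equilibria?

A profile is a Nash equilibrium when each player is best-responding to the other.
Player A's best responses — vs L: U (payoff 2); vs M: V (payoff 5); vs N: V (payoff 7).
Player B's best responses — vs U: N (payoff 2); vs V: N (payoff 4); vs W: M (payoff 7).
The only mutual best response is (V, N); neither player gains by switching there.

(V, N)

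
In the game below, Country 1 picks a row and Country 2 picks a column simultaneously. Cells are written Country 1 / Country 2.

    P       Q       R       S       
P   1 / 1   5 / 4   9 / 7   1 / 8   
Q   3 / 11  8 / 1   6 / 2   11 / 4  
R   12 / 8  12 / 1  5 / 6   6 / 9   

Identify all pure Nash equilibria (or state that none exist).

A profile is a Nash equilibrium when each player is best-responding to the other.
Country 1's best responses — vs P: R (payoff 12); vs Q: R (payoff 12); vs R: P (payoff 9); vs S: Q (payoff 11).
Country 2's best responses — vs P: S (payoff 8); vs Q: P (payoff 11); vs R: S (payoff 9).
No cell has both players best-responding. For instance, Country 1's best reply to R is P, but against P Country 2 prefers S over R.

There is no pure-strategy Nash equilibrium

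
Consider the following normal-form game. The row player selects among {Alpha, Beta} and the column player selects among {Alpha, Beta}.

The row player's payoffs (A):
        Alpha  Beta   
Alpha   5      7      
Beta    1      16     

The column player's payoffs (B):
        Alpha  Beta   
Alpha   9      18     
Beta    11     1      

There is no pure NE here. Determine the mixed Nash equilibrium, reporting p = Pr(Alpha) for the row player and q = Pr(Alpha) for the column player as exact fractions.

In a mixed NE each player is indifferent between their pure strategies, so the opponent's mix sets the indifference.
The column player indifferent between Alpha and Beta: p·9 + (1−p)·11 = p·18 + (1−p)·1 ⟹ 11 + (-2)p = 1 + 17p ⟹ p = 10/19.
The row player indifferent between Alpha and Beta: q·5 + (1−q)·7 = q·1 + (1−q)·16 ⟹ 7 + (-2)q = 16 + (-15)q ⟹ q = 9/13.

p = 10/19, q = 9/13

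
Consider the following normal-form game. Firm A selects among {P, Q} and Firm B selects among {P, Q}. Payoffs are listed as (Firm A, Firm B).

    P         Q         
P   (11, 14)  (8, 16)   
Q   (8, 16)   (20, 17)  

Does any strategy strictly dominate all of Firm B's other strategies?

Check whether one of Firm B's strategies beats all alternatives regardless of what the opponent does.
Q strictly dominates: vs P: 16 > 14; vs Q: 17 > 16.

Q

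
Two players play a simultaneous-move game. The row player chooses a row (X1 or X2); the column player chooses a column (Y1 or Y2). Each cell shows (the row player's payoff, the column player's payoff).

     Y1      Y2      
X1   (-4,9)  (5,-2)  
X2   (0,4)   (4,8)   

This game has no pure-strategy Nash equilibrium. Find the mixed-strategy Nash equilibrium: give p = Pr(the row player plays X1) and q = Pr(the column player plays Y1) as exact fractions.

In a mixed NE each player is indifferent between their pure strategies, so the opponent's mix sets the indifference.
The column player indifferent between Y1 and Y2: p·9 + (1−p)·4 = p·(-2) + (1−p)·8 ⟹ 4 + 5p = 8 + (-10)p ⟹ p = 4/15.
The row player indifferent between X1 and X2: q·(-4) + (1−q)·5 = q·0 + (1−q)·4 ⟹ 5 + (-9)q = 4 + (-4)q ⟹ q = 1/5.

p = 4/15, q = 1/5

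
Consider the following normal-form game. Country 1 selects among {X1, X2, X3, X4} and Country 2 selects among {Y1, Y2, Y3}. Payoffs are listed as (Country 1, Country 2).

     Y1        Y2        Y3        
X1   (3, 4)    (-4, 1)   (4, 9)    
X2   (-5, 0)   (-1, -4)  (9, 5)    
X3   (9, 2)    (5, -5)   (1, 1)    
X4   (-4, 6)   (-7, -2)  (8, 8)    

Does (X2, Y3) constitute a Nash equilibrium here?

Yes

Holding Country 2 at Y3: Country 1 gets 9 from X2, versus 4 from X1, 1 from X3, 8 from X4. No profitable deviation for Country 1.
Holding Country 1 at X2: Country 2 gets 5 from Y3, versus 0 from Y1, -4 from Y2. No profitable deviation for Country 2 either.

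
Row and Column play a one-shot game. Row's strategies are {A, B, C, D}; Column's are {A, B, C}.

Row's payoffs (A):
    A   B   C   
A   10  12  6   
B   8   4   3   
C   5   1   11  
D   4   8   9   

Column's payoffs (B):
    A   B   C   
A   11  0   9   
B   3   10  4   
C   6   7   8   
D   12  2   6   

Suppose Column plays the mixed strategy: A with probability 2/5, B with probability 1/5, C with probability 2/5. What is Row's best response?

A

Compute Row's expected payoff from each pure strategy against the given mix.
A: (2/5)·10 + (1/5)·12 + (2/5)·6 = 44/5
B: (2/5)·8 + (1/5)·4 + (2/5)·3 = 26/5
C: (2/5)·5 + (1/5)·1 + (2/5)·11 = 33/5
D: (2/5)·4 + (1/5)·8 + (2/5)·9 = 34/5
Highest expected payoff is 44/5, from A.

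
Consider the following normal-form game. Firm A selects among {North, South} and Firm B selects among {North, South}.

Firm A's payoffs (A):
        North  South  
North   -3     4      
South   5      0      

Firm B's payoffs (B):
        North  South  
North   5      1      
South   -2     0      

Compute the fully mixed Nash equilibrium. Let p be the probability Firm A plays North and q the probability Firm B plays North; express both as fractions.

Each player's mixing probability is pinned down by making the *other* player indifferent.
Firm B indifferent between North and South: p·5 + (1−p)·(-2) = p·1 + (1−p)·0 ⟹ (-2) + 7p = 0 + 1p ⟹ p = 1/3.
Firm A indifferent between North and South: q·(-3) + (1−q)·4 = q·5 + (1−q)·0 ⟹ 4 + (-7)q = 0 + 5q ⟹ q = 1/3.

p = 1/3, q = 1/3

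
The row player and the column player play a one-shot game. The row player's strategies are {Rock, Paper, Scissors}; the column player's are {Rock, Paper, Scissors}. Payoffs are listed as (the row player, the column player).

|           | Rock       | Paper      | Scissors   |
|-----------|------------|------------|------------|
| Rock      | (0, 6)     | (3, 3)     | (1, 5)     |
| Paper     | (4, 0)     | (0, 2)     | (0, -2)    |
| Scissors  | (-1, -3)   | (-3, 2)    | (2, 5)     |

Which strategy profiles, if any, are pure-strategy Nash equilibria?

(Scissors, Scissors)

Check mutual best responses: a cell is a NE iff neither player can gain by unilaterally deviating.
The row player's best responses — vs Rock: Paper (payoff 4); vs Paper: Rock (payoff 3); vs Scissors: Scissors (payoff 2).
The column player's best responses — vs Rock: Rock (payoff 6); vs Paper: Paper (payoff 2); vs Scissors: Scissors (payoff 5).
The only mutual best response is (Scissors, Scissors); neither player gains by switching there.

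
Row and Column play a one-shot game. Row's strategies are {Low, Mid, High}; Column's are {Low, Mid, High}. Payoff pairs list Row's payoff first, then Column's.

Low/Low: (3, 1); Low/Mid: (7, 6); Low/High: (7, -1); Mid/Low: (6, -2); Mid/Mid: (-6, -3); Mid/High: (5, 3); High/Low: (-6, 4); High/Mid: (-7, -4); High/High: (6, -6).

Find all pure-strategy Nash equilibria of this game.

A profile is a Nash equilibrium when each player is best-responding to the other.
Row's best responses — vs Low: Mid (payoff 6); vs Mid: Low (payoff 7); vs High: Low (payoff 7).
Column's best responses — vs Low: Mid (payoff 6); vs Mid: High (payoff 3); vs High: Low (payoff 4).
The only mutual best response is (Low, Mid); neither player gains by switching there.

(Low, Mid)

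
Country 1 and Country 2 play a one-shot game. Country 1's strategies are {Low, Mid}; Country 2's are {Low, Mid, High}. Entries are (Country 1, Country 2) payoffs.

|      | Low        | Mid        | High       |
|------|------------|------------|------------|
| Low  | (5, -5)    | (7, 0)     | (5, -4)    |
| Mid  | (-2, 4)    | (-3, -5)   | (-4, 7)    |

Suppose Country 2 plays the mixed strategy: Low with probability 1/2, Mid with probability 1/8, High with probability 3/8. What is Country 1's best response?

Compute Country 1's expected payoff from each pure strategy against the given mix.
Low: (1/2)·5 + (1/8)·7 + (3/8)·5 = 21/4
Mid: (1/2)·(-2) + (1/8)·(-3) + (3/8)·(-4) = -23/8
Highest expected payoff is 21/4, from Low.

Low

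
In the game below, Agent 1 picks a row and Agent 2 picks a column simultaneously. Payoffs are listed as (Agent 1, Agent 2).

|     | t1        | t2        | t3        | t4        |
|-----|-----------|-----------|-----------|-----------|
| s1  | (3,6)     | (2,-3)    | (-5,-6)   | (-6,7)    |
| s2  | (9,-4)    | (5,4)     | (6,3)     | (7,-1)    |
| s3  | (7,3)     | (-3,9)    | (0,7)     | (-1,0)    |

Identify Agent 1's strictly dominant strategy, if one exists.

s2

Check whether one of Agent 1's strategies beats all alternatives regardless of what the opponent does.
s2 strictly dominates: vs t1: 9 > each of {3, 7}; vs t2: 5 > each of {2, -3}; vs t3: 6 > each of {-5, 0}; vs t4: 7 > each of {-6, -1}.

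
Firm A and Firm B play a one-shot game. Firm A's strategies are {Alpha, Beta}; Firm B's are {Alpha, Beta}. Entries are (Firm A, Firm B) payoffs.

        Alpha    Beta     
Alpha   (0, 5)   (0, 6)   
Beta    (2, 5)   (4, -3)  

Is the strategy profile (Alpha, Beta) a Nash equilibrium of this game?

No

Holding Firm B at Beta: Firm A gets 0 from Alpha but could get 4 by switching to Beta. Firm A has a profitable deviation.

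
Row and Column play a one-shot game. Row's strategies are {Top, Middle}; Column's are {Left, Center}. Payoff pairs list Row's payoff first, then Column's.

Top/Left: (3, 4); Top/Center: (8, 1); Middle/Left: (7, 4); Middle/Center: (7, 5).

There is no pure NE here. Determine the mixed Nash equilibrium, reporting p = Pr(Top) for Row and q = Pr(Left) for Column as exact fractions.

In a mixed NE each player is indifferent between their pure strategies, so the opponent's mix sets the indifference.
Column indifferent between Left and Center: p·4 + (1−p)·4 = p·1 + (1−p)·5 ⟹ 4 + 0p = 5 + (-4)p ⟹ p = 1/4.
Row indifferent between Top and Middle: q·3 + (1−q)·8 = q·7 + (1−q)·7 ⟹ 8 + (-5)q = 7 + 0q ⟹ q = 1/5.

p = 1/4, q = 1/5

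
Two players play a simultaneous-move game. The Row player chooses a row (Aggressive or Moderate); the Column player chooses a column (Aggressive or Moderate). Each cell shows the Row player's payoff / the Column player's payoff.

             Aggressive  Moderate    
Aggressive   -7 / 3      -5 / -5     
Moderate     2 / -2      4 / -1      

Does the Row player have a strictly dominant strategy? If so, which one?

Moderate

A strategy is strictly dominant if it gives the Row player a strictly higher payoff than every other strategy, against every choice by the opponent.
Moderate strictly dominates: vs Aggressive: 2 > -7; vs Moderate: 4 > -5.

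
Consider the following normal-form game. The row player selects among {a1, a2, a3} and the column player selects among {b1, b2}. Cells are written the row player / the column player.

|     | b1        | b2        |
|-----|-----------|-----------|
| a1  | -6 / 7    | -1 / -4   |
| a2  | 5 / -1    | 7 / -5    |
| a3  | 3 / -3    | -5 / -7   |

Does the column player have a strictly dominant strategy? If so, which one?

b1

A strategy is strictly dominant if it gives the column player a strictly higher payoff than every other strategy, against every choice by the opponent.
b1 strictly dominates: vs a1: 7 > -4; vs a2: -1 > -5; vs a3: -3 > -7.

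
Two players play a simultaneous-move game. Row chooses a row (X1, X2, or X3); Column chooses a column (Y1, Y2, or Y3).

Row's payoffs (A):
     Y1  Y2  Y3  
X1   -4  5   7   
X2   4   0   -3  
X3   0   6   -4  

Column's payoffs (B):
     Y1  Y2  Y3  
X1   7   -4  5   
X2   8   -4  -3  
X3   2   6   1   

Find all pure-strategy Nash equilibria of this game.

(X2, Y1) and (X3, Y2)

Check mutual best responses: a cell is a NE iff neither player can gain by unilaterally deviating.
Row's best responses — vs Y1: X2 (payoff 4); vs Y2: X3 (payoff 6); vs Y3: X1 (payoff 7).
Column's best responses — vs X1: Y1 (payoff 7); vs X2: Y1 (payoff 8); vs X3: Y2 (payoff 6).
Mutual best responses occur at (X2, Y1) and (X3, Y2); at each, neither player gains by switching.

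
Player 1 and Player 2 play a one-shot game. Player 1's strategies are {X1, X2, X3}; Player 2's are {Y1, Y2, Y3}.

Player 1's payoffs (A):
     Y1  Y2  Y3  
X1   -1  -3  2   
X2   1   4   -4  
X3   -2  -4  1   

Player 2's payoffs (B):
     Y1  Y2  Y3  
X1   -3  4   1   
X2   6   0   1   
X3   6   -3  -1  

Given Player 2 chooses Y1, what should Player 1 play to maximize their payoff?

X2

With Player 2 fixed at Y1, Player 1's payoffs are: X1 → -1, X2 → 1, X3 → -2.
The maximum is 1, achieved by X2.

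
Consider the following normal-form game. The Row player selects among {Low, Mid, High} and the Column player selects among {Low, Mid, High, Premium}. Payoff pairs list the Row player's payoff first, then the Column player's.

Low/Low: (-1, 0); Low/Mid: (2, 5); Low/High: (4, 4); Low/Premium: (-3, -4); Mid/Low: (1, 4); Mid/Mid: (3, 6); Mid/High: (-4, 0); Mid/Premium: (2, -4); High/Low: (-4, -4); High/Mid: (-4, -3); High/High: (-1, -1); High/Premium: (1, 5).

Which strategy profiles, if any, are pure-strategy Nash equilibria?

(Mid, Mid)

A profile is a Nash equilibrium when each player is best-responding to the other.
The Row player's best responses — vs Low: Mid (payoff 1); vs Mid: Mid (payoff 3); vs High: Low (payoff 4); vs Premium: Mid (payoff 2).
The Column player's best responses — vs Low: Mid (payoff 5); vs Mid: Mid (payoff 6); vs High: Premium (payoff 5).
The only mutual best response is (Mid, Mid); neither player gains by switching there.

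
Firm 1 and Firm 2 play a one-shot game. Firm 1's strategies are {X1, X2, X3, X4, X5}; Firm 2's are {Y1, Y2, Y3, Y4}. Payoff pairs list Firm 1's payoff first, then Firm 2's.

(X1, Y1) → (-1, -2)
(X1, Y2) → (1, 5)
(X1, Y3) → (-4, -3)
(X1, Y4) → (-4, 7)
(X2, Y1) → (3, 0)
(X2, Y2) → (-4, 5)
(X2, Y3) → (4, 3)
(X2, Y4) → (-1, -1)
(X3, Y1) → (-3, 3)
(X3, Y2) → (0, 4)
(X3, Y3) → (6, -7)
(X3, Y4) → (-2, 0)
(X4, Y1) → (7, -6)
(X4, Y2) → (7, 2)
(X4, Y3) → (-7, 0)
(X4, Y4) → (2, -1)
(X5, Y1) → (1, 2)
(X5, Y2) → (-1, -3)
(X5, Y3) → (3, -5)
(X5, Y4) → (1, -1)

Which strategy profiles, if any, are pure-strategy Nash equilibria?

(X4, Y2)

Find each player's best response to every opponent strategy; NE are the intersections.
Firm 1's best responses — vs Y1: X4 (payoff 7); vs Y2: X4 (payoff 7); vs Y3: X3 (payoff 6); vs Y4: X4 (payoff 2).
Firm 2's best responses — vs X1: Y4 (payoff 7); vs X2: Y2 (payoff 5); vs X3: Y2 (payoff 4); vs X4: Y2 (payoff 2); vs X5: Y1 (payoff 2).
The only mutual best response is (X4, Y2); neither player gains by switching there.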